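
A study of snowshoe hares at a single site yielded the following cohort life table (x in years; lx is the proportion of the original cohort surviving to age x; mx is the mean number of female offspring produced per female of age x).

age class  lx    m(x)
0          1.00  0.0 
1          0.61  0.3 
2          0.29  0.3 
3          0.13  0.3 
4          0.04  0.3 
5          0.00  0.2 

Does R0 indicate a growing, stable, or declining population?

R0 = Σ lx·mx = 0 + 0.183 + 0.087 + 0.039 + 0.012 + 0 = 0.321
R0 < 1, so the population is declining.

declining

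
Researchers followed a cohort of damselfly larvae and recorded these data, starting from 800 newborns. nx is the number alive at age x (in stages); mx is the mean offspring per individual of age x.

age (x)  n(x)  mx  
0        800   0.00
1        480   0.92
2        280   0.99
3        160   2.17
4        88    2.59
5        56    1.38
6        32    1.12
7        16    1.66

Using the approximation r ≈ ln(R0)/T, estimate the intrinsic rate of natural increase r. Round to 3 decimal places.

lx = nx/n0 = nx/800: 1, 0.6, 0.35, 0.2, 0.11, 0.07, 0.04, 0.02
R0 = Σ lx·mx = 0 + 0.552 + 0.3465 + 0.434 + 0.2849 + 0.0966 + 0.0448 + 0.0332 = 1.792
Σ x·lx·mx = 4.6708; T = 4.6708/1.792 = 2.60647…
r ≈ ln(R0)/T = ln(1.792)/2.60647… = 0.2238… → 0.224

0.224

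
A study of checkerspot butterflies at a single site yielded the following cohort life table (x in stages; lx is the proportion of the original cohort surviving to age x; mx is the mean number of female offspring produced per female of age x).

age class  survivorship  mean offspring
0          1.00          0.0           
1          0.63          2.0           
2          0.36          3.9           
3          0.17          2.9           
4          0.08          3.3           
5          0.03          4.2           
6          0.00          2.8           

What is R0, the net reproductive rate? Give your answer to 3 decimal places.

lx·mx by age: 0, 1.26, 1.404, 0.493, 0.264, 0.126, 0
R0 = Σ lx·mx = 3.547 → 3.547

3.547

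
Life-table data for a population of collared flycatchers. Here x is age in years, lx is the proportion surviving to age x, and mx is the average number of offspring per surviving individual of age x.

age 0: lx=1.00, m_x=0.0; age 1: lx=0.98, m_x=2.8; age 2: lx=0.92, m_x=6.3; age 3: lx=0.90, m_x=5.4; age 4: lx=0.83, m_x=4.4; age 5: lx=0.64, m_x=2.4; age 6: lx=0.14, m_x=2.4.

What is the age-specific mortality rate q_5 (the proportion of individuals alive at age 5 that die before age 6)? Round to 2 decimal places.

0.78

q_5 = (l_5 − l_6) / l_5 = (0.64 − 0.14) / 0.64
     = 0.5 / 0.64 = 0.78125 → 0.78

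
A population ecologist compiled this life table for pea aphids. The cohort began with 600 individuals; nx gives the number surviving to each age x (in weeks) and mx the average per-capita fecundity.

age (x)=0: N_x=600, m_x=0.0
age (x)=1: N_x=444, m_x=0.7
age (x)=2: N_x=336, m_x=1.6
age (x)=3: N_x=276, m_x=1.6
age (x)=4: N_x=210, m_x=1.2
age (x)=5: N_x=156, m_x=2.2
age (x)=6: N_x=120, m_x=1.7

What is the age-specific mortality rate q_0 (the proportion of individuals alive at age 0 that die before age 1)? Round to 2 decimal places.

lx = nx/n0 = nx/600: 1, 0.74, 0.56, 0.46, 0.35, 0.26, 0.2
q_0 = (l_0 − l_1) / l_0 = (1 − 0.74) / 1
     = 0.26 / 1 = 0.26 → 0.26

0.26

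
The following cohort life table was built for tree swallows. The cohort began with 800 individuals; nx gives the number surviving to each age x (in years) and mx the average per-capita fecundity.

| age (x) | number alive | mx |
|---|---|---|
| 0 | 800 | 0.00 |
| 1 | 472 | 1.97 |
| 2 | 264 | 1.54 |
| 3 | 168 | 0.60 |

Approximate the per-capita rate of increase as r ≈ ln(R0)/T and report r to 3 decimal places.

0.412

lx = nx/n0 = nx/800: 1, 0.59, 0.33, 0.21
R0 = Σ lx·mx = 0 + 1.1623 + 0.5082 + 0.126 = 1.7965
Σ x·lx·mx = 2.5567; T = 2.5567/1.7965 = 1.42316…
r ≈ ln(R0)/T = ln(1.7965)/1.42316… = 0.41165… → 0.412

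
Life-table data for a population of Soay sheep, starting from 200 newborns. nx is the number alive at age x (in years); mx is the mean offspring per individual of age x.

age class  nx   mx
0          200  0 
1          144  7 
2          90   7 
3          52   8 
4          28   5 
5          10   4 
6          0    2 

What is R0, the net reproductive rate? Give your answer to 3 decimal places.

11.170

lx = nx/n0 = nx/200: 1, 0.72, 0.45, 0.26, 0.14, 0.05, 0
lx·mx by age: 0, 5.04, 3.15, 2.08, 0.7, 0.2, 0
R0 = Σ lx·mx = 11.17 → 11.170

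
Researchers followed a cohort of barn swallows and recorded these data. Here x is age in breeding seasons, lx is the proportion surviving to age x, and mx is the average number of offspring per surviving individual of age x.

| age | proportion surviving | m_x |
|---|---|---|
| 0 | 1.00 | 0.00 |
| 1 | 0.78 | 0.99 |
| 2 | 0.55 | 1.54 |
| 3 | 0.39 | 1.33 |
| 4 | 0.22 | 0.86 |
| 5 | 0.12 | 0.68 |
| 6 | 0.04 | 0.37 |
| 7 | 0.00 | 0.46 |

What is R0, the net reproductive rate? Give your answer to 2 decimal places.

2.42

lx·mx by age: 0, 0.7722, 0.847, 0.5187, 0.1892, 0.0816, 0.0148, 0
R0 = Σ lx·mx = 2.4235 → 2.42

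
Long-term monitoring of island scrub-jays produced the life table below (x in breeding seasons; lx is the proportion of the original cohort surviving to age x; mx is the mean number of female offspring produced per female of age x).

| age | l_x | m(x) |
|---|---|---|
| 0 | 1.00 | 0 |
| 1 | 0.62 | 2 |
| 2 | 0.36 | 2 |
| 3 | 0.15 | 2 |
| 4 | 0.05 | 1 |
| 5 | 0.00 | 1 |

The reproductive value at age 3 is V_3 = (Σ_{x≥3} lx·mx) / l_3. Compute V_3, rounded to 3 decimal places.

lx·mx for x ≥ 3: 0.3, 0.05, 0 → sum = 0.35
V_3 = 0.35 / l_3 = 0.35 / 0.15 = 2.333333… → 2.333

2.333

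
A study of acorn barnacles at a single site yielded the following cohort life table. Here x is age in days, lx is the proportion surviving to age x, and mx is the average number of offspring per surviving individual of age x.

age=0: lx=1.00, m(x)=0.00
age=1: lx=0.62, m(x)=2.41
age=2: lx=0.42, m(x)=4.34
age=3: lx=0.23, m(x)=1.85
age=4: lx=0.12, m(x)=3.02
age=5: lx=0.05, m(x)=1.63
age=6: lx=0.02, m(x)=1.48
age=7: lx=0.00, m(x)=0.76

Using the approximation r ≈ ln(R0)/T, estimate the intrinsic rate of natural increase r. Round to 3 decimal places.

R0 = Σ lx·mx = 0 + 1.4942 + 1.8228 + 0.4255 + 0.3624 + 0.0815 + 0.0296 + 0 = 4.216
Σ x·lx·mx = 8.451; T = 8.451/4.216 = 2.00451…
r ≈ ln(R0)/T = ln(4.216)/2.00451… = 0.71783… → 0.718

0.718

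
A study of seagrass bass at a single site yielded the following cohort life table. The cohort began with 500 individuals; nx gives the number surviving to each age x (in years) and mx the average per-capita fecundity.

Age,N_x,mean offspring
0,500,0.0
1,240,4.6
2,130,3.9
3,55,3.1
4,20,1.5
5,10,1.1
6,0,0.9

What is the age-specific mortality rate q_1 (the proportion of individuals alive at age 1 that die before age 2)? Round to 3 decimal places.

lx = nx/n0 = nx/500: 1, 0.48, 0.26, 0.11, 0.04, 0.02, 0
q_1 = (l_1 − l_2) / l_1 = (0.48 − 0.26) / 0.48
     = 0.22 / 0.48 = 0.458333… → 0.458

0.458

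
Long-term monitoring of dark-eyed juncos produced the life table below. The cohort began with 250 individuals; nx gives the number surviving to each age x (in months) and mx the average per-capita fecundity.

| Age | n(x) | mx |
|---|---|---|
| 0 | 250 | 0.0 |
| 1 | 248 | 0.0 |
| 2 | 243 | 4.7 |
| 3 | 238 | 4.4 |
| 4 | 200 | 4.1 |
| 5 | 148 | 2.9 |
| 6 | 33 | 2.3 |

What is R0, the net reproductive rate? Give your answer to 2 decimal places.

14.06

lx = nx/n0 = nx/250: 1, 0.992, 0.972, 0.952, 0.8, 0.592, 0.132
lx·mx by age: 0, 0, 4.5684, 4.1888, 3.28, 1.7168, 0.3036
R0 = Σ lx·mx = 14.0576 → 14.06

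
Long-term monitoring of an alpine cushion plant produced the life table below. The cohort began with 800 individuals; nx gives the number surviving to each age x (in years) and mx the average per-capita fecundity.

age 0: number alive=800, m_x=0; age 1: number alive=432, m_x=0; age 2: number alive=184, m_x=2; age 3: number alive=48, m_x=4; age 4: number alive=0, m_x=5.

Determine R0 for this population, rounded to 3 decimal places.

lx = nx/n0 = nx/800: 1, 0.54, 0.23, 0.06, 0
lx·mx by age: 0, 0, 0.46, 0.24, 0
R0 = Σ lx·mx = 0.7 → 0.700

0.700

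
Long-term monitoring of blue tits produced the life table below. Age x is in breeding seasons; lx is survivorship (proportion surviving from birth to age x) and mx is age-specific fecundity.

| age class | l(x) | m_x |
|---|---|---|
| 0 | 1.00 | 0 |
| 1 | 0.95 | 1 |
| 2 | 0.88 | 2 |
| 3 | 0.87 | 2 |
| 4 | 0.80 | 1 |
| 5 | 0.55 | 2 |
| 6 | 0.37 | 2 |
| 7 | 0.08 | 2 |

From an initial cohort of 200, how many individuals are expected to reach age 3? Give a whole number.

Expected survivors = N0 · l_3 = 200 × 0.87 = 174 → 174

174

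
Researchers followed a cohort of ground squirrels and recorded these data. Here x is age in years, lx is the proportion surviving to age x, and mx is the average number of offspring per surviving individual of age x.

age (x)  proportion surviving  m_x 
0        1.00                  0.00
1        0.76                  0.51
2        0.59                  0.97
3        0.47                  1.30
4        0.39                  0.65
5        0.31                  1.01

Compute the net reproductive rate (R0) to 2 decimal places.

lx·mx by age: 0, 0.3876, 0.5723, 0.611, 0.2535, 0.3131
R0 = Σ lx·mx = 2.1375 → 2.14

2.14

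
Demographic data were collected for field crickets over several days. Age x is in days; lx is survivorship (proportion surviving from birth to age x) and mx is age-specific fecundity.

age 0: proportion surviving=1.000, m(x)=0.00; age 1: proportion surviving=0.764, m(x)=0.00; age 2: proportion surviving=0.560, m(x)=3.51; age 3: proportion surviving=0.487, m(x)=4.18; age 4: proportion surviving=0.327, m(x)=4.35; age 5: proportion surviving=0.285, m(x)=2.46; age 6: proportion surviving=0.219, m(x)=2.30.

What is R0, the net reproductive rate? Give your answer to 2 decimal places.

lx·mx by age: 0, 0, 1.9656, 2.03566, 1.42245, 0.7011, 0.5037
R0 = Σ lx·mx = 6.62851 → 6.63

6.63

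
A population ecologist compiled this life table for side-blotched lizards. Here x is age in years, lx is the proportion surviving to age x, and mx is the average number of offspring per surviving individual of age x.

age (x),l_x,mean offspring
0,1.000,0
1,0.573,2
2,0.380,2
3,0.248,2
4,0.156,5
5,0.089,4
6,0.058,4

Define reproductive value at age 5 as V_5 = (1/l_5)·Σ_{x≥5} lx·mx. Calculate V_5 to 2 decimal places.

6.61

lx·mx for x ≥ 5: 0.356, 0.232 → sum = 0.588
V_5 = 0.588 / l_5 = 0.588 / 0.089 = 6.606742… → 6.61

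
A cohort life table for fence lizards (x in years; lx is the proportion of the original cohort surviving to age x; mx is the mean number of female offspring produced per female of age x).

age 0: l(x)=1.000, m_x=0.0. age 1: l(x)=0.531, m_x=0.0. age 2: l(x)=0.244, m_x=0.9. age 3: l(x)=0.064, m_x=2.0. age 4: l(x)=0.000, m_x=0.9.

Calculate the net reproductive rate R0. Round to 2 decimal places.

lx·mx by age: 0, 0, 0.2196, 0.128, 0
R0 = Σ lx·mx = 0.3476 → 0.35

0.35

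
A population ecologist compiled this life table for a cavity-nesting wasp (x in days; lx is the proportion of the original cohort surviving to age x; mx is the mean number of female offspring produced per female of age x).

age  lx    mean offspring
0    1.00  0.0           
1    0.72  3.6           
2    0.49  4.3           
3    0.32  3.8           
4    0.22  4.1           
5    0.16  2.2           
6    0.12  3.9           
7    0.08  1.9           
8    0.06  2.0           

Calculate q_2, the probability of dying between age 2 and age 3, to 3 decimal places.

0.347

q_2 = (l_2 − l_3) / l_2 = (0.49 − 0.32) / 0.49
     = 0.17 / 0.49 = 0.346939… → 0.347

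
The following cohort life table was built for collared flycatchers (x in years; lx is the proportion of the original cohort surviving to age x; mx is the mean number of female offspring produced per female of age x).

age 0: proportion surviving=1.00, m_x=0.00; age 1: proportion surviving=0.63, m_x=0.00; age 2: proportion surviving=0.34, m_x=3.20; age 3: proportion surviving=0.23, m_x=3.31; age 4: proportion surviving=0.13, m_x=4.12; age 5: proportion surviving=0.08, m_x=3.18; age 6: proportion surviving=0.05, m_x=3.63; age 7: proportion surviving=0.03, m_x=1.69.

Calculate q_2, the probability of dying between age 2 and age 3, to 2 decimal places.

0.32

q_2 = (l_2 − l_3) / l_2 = (0.34 − 0.23) / 0.34
     = 0.11 / 0.34 = 0.323529… → 0.32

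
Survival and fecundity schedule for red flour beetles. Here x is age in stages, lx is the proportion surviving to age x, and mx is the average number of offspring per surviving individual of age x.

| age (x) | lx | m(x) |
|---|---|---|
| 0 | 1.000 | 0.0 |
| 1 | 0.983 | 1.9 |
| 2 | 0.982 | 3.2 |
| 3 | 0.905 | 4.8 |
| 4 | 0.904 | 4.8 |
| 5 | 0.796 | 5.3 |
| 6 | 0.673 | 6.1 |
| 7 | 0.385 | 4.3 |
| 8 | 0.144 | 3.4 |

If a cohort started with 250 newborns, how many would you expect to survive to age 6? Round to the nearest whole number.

Expected survivors = N0 · l_6 = 250 × 0.673 = 168.25 → 168

168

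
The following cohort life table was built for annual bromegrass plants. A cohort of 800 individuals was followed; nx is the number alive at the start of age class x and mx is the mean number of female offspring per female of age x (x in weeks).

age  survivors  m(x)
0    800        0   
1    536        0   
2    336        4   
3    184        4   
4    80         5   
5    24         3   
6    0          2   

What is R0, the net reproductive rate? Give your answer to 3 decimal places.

lx = nx/n0 = nx/800: 1, 0.67, 0.42, 0.23, 0.1, 0.03, 0
lx·mx by age: 0, 0, 1.68, 0.92, 0.5, 0.09, 0
R0 = Σ lx·mx = 3.19 → 3.190

3.190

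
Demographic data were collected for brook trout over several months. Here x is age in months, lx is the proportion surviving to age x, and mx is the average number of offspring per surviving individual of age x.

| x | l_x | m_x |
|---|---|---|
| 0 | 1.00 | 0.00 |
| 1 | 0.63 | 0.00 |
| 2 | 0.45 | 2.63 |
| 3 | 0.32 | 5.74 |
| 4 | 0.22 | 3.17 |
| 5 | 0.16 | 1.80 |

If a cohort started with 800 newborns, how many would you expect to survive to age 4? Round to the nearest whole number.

Expected survivors = N0 · l_4 = 800 × 0.22 = 176 → 176

176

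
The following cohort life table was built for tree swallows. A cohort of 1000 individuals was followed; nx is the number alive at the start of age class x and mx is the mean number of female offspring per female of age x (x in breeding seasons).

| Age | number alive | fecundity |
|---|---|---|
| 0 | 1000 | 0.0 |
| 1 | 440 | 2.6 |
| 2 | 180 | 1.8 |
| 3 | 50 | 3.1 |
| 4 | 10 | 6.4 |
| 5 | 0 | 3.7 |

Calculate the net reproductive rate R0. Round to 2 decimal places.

lx = nx/n0 = nx/1000: 1, 0.44, 0.18, 0.05, 0.01, 0
lx·mx by age: 0, 1.144, 0.324, 0.155, 0.064, 0
R0 = Σ lx·mx = 1.687 → 1.69

1.69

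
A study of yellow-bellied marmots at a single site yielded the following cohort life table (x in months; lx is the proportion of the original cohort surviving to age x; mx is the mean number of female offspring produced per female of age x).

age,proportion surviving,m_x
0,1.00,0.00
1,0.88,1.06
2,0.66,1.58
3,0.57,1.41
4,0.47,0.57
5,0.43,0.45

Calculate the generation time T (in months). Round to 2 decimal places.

lx·mx: 0, 0.9328, 1.0428, 0.8037, 0.2679, 0.1935 → R0 = 3.2407
x·lx·mx: 0, 0.9328, 2.0856, 2.4111, 1.0716, 0.9675 → Σ = 7.4686
T = 7.4686 / 3.2407 = 2.304626… → 2.30

2.30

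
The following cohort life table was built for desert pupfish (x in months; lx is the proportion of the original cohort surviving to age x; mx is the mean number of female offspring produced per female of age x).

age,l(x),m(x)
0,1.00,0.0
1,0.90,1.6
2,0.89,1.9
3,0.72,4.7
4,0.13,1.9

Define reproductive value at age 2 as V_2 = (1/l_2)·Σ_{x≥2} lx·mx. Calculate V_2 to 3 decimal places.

5.980

lx·mx for x ≥ 2: 1.691, 3.384, 0.247 → sum = 5.322
V_2 = 5.322 / l_2 = 5.322 / 0.89 = 5.979775… → 5.980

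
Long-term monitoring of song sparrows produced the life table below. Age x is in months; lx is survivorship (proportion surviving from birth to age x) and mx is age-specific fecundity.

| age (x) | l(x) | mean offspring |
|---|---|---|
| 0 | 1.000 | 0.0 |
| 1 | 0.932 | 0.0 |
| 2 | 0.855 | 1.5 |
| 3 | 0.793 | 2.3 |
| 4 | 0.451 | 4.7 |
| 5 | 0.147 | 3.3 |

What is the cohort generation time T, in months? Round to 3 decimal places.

3.316

lx·mx: 0, 0, 1.2825, 1.8239, 2.1197, 0.4851 → R0 = 5.7112
x·lx·mx: 0, 0, 2.565, 5.4717, 8.4788, 2.4255 → Σ = 18.941
T = 18.941 / 5.7112 = 3.316466… → 3.316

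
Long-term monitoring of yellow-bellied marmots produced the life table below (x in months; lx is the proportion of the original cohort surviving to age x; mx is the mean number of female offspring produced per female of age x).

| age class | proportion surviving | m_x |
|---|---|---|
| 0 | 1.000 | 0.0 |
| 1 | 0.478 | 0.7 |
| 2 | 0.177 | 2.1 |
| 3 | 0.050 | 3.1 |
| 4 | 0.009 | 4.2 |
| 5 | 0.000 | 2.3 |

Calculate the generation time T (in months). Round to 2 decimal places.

lx·mx: 0, 0.3346, 0.3717, 0.155, 0.0378, 0 → R0 = 0.8991
x·lx·mx: 0, 0.3346, 0.7434, 0.465, 0.1512, 0 → Σ = 1.6942
T = 1.6942 / 0.8991 = 1.884329… → 1.88

1.88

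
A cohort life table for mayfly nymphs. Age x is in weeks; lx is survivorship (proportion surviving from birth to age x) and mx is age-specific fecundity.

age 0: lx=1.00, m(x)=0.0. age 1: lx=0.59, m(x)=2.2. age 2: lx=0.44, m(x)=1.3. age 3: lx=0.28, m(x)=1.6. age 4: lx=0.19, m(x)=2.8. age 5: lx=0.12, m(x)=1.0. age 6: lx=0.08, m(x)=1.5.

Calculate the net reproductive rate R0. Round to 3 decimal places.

lx·mx by age: 0, 1.298, 0.572, 0.448, 0.532, 0.12, 0.12
R0 = Σ lx·mx = 3.09 → 3.090

3.090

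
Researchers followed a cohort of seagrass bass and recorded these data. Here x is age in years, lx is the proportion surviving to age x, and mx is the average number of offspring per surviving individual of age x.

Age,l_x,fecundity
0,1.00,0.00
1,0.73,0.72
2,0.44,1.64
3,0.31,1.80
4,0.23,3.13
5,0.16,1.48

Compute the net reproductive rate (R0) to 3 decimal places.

lx·mx by age: 0, 0.5256, 0.7216, 0.558, 0.7199, 0.2368
R0 = Σ lx·mx = 2.7619 → 2.762

2.762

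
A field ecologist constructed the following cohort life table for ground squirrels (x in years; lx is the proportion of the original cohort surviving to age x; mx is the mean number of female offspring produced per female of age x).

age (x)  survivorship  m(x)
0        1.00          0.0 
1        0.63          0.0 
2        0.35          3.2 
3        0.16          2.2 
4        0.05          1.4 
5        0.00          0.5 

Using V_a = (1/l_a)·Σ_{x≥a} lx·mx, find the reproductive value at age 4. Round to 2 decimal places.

lx·mx for x ≥ 4: 0.07, 0 → sum = 0.07
V_4 = 0.07 / l_4 = 0.07 / 0.05 = 1.4 → 1.40

1.40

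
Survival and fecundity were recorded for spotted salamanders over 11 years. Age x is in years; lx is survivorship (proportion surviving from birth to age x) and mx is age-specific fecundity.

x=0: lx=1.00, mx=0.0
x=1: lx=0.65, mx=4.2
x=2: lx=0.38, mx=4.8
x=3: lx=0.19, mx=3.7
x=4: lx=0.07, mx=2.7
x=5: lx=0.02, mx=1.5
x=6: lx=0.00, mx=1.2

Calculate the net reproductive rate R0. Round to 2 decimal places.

5.48

lx·mx by age: 0, 2.73, 1.824, 0.703, 0.189, 0.03, 0
R0 = Σ lx·mx = 5.476 → 5.48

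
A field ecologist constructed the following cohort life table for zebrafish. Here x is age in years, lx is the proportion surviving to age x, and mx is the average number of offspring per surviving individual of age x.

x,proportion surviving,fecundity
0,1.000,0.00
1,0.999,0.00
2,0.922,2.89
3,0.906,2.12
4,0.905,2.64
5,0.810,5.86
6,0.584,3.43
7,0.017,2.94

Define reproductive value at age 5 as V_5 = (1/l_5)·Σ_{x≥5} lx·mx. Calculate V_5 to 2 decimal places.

lx·mx for x ≥ 5: 4.7466, 2.00312, 0.04998 → sum = 6.7997
V_5 = 6.7997 / l_5 = 6.7997 / 0.81 = 8.394691… → 8.39

8.39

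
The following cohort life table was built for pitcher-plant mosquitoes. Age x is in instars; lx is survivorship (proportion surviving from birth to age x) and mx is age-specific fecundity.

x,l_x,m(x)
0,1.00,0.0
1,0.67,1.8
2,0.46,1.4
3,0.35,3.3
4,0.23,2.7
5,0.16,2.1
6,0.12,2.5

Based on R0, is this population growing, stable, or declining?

growing

R0 = Σ lx·mx = 0 + 1.206 + 0.644 + 1.155 + 0.621 + 0.336 + 0.3 = 4.262
R0 > 1, so the population is growing.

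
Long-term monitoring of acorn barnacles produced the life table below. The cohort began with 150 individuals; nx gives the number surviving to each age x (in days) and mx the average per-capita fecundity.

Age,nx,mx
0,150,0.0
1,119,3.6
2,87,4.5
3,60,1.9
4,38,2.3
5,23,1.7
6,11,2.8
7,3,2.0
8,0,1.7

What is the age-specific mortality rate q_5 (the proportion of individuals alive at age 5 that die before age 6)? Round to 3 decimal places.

lx = nx/n0 = nx/150: 1, 0.79333…, 0.58, 0.4, 0.25333…, 0.15333…, 0.07333…, 0.02, 0
q_5 = (l_5 − l_6) / l_5 = (0.153333… − 0.073333…) / 0.153333…
     = 0.08… / 0.153333… = 0.521739… → 0.522

0.522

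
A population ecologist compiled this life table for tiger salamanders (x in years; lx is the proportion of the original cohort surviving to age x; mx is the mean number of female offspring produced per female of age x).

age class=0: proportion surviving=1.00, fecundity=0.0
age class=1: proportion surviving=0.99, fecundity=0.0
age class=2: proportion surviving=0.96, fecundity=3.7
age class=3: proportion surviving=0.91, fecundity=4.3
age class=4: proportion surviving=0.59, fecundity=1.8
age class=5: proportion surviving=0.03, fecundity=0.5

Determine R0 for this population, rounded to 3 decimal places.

8.542

lx·mx by age: 0, 0, 3.552, 3.913, 1.062, 0.015
R0 = Σ lx·mx = 8.542 → 8.542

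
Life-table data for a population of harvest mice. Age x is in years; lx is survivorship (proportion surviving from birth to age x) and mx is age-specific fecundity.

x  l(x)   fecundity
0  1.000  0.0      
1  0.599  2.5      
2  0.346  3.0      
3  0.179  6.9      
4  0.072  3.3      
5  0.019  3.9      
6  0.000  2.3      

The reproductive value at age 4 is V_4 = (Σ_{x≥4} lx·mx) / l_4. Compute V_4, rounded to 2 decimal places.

lx·mx for x ≥ 4: 0.2376, 0.0741, 0 → sum = 0.3117
V_4 = 0.3117 / l_4 = 0.3117 / 0.072 = 4.329167… → 4.33

4.33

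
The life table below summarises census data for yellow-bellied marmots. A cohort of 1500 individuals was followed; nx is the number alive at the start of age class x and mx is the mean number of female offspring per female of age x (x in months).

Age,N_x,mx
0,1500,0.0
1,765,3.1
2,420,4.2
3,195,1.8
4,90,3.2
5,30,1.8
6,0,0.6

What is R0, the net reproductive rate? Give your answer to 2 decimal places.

lx = nx/n0 = nx/1500: 1, 0.51, 0.28, 0.13, 0.06, 0.02, 0
lx·mx by age: 0, 1.581, 1.176, 0.234, 0.192, 0.036, 0
R0 = Σ lx·mx = 3.219 → 3.22

3.22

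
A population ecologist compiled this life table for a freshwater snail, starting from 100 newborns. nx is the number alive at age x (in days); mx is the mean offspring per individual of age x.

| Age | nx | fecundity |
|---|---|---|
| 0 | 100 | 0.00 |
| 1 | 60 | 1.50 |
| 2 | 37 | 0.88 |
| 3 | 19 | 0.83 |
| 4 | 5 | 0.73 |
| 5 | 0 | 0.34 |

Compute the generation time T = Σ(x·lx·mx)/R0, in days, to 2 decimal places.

1.53

lx = nx/n0 = nx/100: 1, 0.6, 0.37, 0.19, 0.05, 0
lx·mx: 0, 0.9, 0.3256, 0.1577, 0.0365, 0 → R0 = 1.4198
x·lx·mx: 0, 0.9, 0.6512, 0.4731, 0.146, 0 → Σ = 2.1703
T = 2.1703 / 1.4198 = 1.528596… → 1.53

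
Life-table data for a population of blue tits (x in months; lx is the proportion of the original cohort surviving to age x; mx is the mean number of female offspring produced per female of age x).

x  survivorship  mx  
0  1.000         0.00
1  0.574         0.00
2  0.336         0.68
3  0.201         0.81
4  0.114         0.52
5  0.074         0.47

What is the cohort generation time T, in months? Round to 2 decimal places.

lx·mx: 0, 0, 0.22848, 0.16281, 0.05928, 0.03478 → R0 = 0.48535
x·lx·mx: 0, 0, 0.45696, 0.48843, 0.23712, 0.1739 → Σ = 1.35641
T = 1.35641 / 0.48535 = 2.794705… → 2.79

2.79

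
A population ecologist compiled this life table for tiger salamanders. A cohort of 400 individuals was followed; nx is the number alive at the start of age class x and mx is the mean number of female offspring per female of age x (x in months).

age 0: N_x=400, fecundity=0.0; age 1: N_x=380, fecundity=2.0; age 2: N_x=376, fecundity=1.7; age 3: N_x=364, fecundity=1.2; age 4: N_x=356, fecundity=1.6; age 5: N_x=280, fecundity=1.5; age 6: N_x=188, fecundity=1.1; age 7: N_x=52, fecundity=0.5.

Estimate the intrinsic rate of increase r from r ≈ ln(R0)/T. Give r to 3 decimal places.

lx = nx/n0 = nx/400: 1, 0.95, 0.94, 0.91, 0.89, 0.7, 0.47, 0.13
R0 = Σ lx·mx = 0 + 1.9 + 1.598 + 1.092 + 1.424 + 1.05 + 0.517 + 0.065 = 7.646
Σ x·lx·mx = 22.875; T = 22.875/7.646 = 2.99176…
r ≈ ln(R0)/T = ln(7.646)/2.99176… = 0.67993… → 0.680

0.680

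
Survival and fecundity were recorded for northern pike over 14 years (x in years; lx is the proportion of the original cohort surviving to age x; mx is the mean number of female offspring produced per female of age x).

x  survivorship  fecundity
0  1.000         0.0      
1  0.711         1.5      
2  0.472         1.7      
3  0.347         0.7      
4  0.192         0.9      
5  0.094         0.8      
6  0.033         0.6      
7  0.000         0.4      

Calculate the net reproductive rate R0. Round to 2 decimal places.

lx·mx by age: 0, 1.0665, 0.8024, 0.2429, 0.1728, 0.0752, 0.0198, 0
R0 = Σ lx·mx = 2.3796 → 2.38

2.38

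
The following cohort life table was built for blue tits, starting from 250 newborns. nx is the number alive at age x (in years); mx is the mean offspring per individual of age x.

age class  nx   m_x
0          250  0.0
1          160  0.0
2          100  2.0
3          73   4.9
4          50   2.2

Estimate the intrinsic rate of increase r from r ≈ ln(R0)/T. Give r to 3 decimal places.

lx = nx/n0 = nx/250: 1, 0.64, 0.4, 0.292, 0.2
R0 = Σ lx·mx = 0 + 0 + 0.8 + 1.4308 + 0.44 = 2.6708
Σ x·lx·mx = 7.6524; T = 7.6524/2.6708 = 2.86521…
r ≈ ln(R0)/T = ln(2.6708)/2.86521… = 0.34286… → 0.343

0.343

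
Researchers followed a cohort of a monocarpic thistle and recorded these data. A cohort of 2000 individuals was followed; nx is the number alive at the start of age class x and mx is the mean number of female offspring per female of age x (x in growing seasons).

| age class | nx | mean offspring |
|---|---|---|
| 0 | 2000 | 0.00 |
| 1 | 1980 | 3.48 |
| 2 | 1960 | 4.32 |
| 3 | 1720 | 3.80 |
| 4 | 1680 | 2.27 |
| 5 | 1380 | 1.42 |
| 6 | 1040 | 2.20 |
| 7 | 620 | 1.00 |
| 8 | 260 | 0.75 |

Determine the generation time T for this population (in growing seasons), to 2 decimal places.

2.86

lx = nx/n0 = nx/2000: 1, 0.99, 0.98, 0.86, 0.84, 0.69, 0.52, 0.31, 0.13
lx·mx: 0, 3.4452, 4.2336, 3.268, 1.9068, 0.9798, 1.144, 0.31, 0.0975 → R0 = 15.3849
x·lx·mx: 0, 3.4452, 8.4672, 9.804, 7.6272, 4.899, 6.864, 2.17, 0.78 → Σ = 44.0566
T = 44.0566 / 15.3849 = 2.863626… → 2.86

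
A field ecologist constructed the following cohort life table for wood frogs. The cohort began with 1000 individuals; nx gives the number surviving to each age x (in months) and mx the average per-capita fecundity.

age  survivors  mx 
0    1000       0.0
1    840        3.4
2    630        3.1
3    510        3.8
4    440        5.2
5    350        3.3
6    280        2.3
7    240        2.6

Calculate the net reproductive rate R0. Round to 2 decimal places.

11.46

lx = nx/n0 = nx/1000: 1, 0.84, 0.63, 0.51, 0.44, 0.35, 0.28, 0.24
lx·mx by age: 0, 2.856, 1.953, 1.938, 2.288, 1.155, 0.644, 0.624
R0 = Σ lx·mx = 11.458 → 11.46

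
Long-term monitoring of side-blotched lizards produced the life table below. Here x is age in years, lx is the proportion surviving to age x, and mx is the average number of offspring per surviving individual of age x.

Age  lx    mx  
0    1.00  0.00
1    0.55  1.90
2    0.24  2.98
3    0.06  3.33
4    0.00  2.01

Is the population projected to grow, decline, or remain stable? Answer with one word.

R0 = Σ lx·mx = 0 + 1.045 + 0.7152 + 0.1998 + 0 = 1.96
R0 > 1, so the population is growing.

growing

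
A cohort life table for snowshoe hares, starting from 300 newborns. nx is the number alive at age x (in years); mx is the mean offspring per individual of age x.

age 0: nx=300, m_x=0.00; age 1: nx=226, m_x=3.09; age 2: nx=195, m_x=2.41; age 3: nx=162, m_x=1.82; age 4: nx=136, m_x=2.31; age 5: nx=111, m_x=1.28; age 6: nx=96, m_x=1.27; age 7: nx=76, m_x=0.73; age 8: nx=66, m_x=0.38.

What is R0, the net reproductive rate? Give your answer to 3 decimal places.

7.073

lx = nx/n0 = nx/300: 1, 0.75333…, 0.65, 0.54, 0.45333…, 0.37, 0.32, 0.25333…, 0.22
lx·mx by age: 0, 2.3278…, 1.5665, 0.9828, 1.0472…, 0.4736, 0.4064, 0.184933…, 0.0836
R0 = Σ lx·mx = 7.072833… → 7.073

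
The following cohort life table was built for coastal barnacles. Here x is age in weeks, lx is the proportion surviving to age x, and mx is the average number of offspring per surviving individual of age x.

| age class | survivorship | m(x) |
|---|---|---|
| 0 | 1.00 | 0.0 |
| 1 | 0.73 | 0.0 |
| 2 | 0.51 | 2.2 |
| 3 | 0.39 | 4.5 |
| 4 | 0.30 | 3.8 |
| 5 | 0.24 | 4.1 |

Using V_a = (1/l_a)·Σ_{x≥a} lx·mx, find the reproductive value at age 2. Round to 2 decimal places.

9.81

lx·mx for x ≥ 2: 1.122, 1.755, 1.14, 0.984 → sum = 5.001
V_2 = 5.001 / l_2 = 5.001 / 0.51 = 9.805882… → 9.81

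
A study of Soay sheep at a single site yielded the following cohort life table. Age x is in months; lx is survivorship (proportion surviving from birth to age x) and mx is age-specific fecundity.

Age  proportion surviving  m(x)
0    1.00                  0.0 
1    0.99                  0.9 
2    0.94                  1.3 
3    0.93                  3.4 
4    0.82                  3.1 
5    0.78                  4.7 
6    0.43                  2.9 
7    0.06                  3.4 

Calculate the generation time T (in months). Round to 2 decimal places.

lx·mx: 0, 0.891, 1.222, 3.162, 2.542, 3.666, 1.247, 0.204 → R0 = 12.934
x·lx·mx: 0, 0.891, 2.444, 9.486, 10.168, 18.33, 7.482, 1.428 → Σ = 50.229
T = 50.229 / 12.934 = 3.883485… → 3.88

3.88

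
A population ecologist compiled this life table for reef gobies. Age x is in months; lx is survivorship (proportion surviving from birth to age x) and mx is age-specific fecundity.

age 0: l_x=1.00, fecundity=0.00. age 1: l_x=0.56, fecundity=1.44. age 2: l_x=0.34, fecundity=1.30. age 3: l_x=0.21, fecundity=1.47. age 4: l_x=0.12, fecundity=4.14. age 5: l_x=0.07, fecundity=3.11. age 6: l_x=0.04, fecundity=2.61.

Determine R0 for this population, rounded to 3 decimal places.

lx·mx by age: 0, 0.8064, 0.442, 0.3087, 0.4968, 0.2177, 0.1044
R0 = Σ lx·mx = 2.376 → 2.376

2.376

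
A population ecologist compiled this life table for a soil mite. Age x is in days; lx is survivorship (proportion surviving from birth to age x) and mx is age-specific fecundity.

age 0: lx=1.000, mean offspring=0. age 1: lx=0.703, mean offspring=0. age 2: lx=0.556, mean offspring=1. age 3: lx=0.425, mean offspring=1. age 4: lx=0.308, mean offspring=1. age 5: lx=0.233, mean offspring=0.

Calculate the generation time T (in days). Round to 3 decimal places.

2.808

lx·mx: 0, 0, 0.556, 0.425, 0.308, 0 → R0 = 1.289
x·lx·mx: 0, 0, 1.112, 1.275, 1.232, 0 → Σ = 3.619
T = 3.619 / 1.289 = 2.807603… → 2.808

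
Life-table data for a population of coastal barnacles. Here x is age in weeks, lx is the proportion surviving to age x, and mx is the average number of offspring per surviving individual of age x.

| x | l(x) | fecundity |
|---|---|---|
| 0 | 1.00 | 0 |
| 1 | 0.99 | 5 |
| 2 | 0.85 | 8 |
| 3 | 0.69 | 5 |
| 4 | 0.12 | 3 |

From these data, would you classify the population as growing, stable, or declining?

R0 = Σ lx·mx = 0 + 4.95 + 6.8 + 3.45 + 0.36 = 15.56
R0 > 1, so the population is growing.

growing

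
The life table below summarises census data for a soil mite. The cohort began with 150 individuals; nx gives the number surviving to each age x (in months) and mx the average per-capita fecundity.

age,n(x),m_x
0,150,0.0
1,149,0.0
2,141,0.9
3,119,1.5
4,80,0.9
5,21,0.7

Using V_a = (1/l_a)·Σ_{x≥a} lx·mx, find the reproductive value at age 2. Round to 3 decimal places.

lx = nx/n0 = nx/150: 1, 0.99333…, 0.94, 0.79333…, 0.53333…, 0.14
lx·mx for x ≥ 2: 0.846, 1.19…, 0.48…, 0.098 → sum = 2.614…
V_2 = 2.614… / l_2 = 2.614… / 0.94 = 2.780851… → 2.781

2.781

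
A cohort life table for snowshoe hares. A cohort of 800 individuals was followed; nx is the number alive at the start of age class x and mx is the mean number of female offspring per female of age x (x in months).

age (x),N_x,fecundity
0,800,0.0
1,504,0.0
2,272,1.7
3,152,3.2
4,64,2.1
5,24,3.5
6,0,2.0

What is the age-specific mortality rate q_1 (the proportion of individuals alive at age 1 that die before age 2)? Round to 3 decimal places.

lx = nx/n0 = nx/800: 1, 0.63, 0.34, 0.19, 0.08, 0.03, 0
q_1 = (l_1 − l_2) / l_1 = (0.63 − 0.34) / 0.63
     = 0.29 / 0.63 = 0.460317… → 0.460

0.460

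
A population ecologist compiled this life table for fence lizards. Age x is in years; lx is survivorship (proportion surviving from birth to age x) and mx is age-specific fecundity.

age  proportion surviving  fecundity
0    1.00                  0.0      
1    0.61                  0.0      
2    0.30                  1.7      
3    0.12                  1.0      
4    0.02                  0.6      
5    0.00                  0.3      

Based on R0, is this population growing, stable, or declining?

R0 = Σ lx·mx = 0 + 0 + 0.51 + 0.12 + 0.012 + 0 = 0.642
R0 < 1, so the population is declining.

declining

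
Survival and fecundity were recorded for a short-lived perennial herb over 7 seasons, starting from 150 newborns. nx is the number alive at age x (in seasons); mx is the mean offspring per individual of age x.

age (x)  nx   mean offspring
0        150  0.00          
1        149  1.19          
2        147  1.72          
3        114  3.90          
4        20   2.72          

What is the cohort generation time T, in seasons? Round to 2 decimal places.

2.40

lx = nx/n0 = nx/150: 1, 0.99333…, 0.98, 0.76, 0.13333…
lx·mx: 0, 1.182067…, 1.6856, 2.964, 0.362667… → R0 = 6.194333…
x·lx·mx: 0, 1.182067…, 3.3712, 8.892, 1.450667… → Σ = 14.895933…
T = 14.895933… / 6.194333… = 2.404768… → 2.40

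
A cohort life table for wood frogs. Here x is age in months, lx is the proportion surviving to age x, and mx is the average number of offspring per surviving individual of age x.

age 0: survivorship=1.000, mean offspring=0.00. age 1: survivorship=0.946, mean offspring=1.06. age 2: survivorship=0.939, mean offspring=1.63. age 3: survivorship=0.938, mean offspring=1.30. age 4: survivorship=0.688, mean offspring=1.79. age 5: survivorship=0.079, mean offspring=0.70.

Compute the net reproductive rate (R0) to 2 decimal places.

lx·mx by age: 0, 1.00276, 1.53057, 1.2194, 1.23152, 0.0553
R0 = Σ lx·mx = 5.03955 → 5.04

5.04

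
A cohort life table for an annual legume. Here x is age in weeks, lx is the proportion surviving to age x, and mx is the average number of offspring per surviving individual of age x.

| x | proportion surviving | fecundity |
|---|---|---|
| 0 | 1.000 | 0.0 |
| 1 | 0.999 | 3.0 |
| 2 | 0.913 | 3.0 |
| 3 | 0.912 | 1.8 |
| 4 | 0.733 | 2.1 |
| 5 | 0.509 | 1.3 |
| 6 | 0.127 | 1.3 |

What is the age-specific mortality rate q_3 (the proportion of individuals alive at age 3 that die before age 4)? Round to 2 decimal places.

0.20

q_3 = (l_3 − l_4) / l_3 = (0.912 − 0.733) / 0.912
     = 0.179 / 0.912 = 0.196272… → 0.20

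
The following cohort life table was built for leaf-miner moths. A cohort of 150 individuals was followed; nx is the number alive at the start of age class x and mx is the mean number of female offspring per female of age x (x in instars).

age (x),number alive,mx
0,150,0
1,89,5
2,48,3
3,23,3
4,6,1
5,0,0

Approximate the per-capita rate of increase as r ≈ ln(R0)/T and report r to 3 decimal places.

lx = nx/n0 = nx/150: 1, 0.59333…, 0.32, 0.15333…, 0.04, 0
R0 = Σ lx·mx = 0 + 2.96667… + 0.96 + 0.46… + 0.04 + 0 = 4.426667…
Σ x·lx·mx = 6.426667…; T = 6.426667…/4.426667… = 1.45181…
r ≈ ln(R0)/T = ln(4.426667…)/1.45181… = 1.02469… → 1.025

1.025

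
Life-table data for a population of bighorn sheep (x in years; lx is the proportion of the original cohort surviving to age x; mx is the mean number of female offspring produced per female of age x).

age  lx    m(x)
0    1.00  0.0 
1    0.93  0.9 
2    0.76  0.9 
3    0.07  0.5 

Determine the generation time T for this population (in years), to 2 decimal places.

1.48

lx·mx: 0, 0.837, 0.684, 0.035 → R0 = 1.556
x·lx·mx: 0, 0.837, 1.368, 0.105 → Σ = 2.31
T = 2.31 / 1.556 = 1.484576… → 1.48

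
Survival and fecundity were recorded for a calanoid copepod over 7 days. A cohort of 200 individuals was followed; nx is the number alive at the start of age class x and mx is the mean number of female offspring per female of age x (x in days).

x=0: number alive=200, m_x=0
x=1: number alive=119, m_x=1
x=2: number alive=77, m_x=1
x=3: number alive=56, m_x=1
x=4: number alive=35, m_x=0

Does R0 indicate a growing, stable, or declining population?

lx = nx/n0 = nx/200: 1, 0.595, 0.385, 0.28, 0.175
R0 = Σ lx·mx = 0 + 0.595 + 0.385 + 0.28 + 0 = 1.26
R0 > 1, so the population is growing.

growing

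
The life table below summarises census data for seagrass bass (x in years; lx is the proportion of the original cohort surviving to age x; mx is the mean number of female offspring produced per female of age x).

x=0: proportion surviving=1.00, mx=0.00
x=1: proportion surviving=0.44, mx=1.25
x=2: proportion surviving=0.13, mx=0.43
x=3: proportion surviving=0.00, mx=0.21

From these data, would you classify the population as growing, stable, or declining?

R0 = Σ lx·mx = 0 + 0.55 + 0.0559 + 0 = 0.6059
R0 < 1, so the population is declining.

declining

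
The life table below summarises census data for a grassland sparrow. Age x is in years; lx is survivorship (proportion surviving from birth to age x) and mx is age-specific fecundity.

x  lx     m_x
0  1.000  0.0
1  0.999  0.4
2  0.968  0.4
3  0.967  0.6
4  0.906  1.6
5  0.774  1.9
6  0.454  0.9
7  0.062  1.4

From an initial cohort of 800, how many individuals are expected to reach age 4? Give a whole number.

725

Expected survivors = N0 · l_4 = 800 × 0.906 = 724.8 → 725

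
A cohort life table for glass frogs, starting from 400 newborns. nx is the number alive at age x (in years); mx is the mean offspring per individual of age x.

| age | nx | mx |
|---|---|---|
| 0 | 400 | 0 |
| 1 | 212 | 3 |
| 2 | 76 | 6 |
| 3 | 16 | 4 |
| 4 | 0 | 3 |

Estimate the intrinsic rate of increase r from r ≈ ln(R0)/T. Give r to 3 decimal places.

0.705

lx = nx/n0 = nx/400: 1, 0.53, 0.19, 0.04, 0
R0 = Σ lx·mx = 0 + 1.59 + 1.14 + 0.16 + 0 = 2.89
Σ x·lx·mx = 4.35; T = 4.35/2.89 = 1.50519…
r ≈ ln(R0)/T = ln(2.89)/1.50519… = 0.70506… → 0.705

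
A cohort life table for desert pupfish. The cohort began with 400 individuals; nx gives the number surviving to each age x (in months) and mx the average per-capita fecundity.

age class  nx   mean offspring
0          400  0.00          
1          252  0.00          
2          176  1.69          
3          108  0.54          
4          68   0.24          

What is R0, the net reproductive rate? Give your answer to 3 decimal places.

lx = nx/n0 = nx/400: 1, 0.63, 0.44, 0.27, 0.17
lx·mx by age: 0, 0, 0.7436, 0.1458, 0.0408
R0 = Σ lx·mx = 0.9302 → 0.930

0.930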